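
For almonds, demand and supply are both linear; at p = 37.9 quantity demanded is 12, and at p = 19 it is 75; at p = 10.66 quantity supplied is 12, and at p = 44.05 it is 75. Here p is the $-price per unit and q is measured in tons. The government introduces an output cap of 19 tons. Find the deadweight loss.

Demand slope = (19 − 37.9)/(75 − 12) = −0.3, so p = 41.5 − 0.3q.
Supply slope = (44.05 − 10.66)/(75 − 12) = 0.53, so p = 4.3 + 0.53q.
Competitive equilibrium: 41.5 − 0.3q = 4.3 + 0.53q → q* = 44.8193, p* = 28.0542.
At q = 19: demand price = 41.5 − 0.3·19 = 35.8; supply price = 4.3 + 0.53·19 = 14.37.
Δq = 44.8193 − 19 = 25.8193; wedge = 35.8 − 14.37 = 21.43.
The triangle = ½ × 25.8193 × 21.43 = $276.65.

$276.65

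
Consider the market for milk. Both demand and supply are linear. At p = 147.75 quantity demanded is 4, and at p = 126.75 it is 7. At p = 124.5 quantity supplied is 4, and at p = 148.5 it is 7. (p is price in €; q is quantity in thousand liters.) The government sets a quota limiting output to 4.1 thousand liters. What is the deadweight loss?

€15.77 thousand

Demand slope = (126.75 − 147.75)/(7 − 4) = −7, so p = 175.75 − 7q.
Supply slope = (148.5 − 124.5)/(7 − 4) = 8, so p = 92.5 + 8q.
Competitive equilibrium: 175.75 − 7q = 92.5 + 8q → q* = 5.55, p* = 136.9.
At q = 4.1: demand price = 175.75 − 7·4.1 = 147.05; supply price = 92.5 + 8·4.1 = 125.3.
Δq = 5.55 − 4.1 = 1.45; wedge = 147.05 − 125.3 = 21.75.
The triangle = ½ × 1.45 × 21.75 = €15.77 thousand.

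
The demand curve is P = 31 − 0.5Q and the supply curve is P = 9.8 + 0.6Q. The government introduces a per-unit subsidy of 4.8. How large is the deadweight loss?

Competitive equilibrium: 31 − 0.5Q = 9.8 + 0.6Q → Q* = 19.2727, P* = 21.3636.
The subsidy lowers effective supply by 4.8: P = 5 + 0.6Q.
New quantity: 31 − 0.5Q = 5 + 0.6Q → Q' = 23.6364.
Overproduction ΔQ = 23.6364 − 19.2727 = 4.3637; wedge = subsidy = 4.8.
The triangle = ½ × 4.3637 × 4.8 = 10.47.

10.47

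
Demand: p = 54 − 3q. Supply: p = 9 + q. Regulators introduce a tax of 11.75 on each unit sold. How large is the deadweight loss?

17.26

Competitive equilibrium: 54 − 3q = 9 + q → q* = 11.25, p* = 20.25.
With the tax, the buyer price exceeds the seller price by 11.75: (54 − 3q) − (9 + q) = 11.75 → q' = 8.3125.
Δq = 11.25 − 8.3125 = 2.9375; the wedge equals the tax, 11.75.
Welfare loss = ½ × 2.9375 × 11.75 = 17.26.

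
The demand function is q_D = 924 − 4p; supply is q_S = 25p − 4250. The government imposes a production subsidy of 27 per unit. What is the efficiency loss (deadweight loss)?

In inverse form: demand p = 231 − 0.25q, supply p = 170 + 0.04q.
Competitive equilibrium: 231 − 0.25q = 170 + 0.04q → q* = 210.3448, p* = 178.4138.
The subsidy lowers effective supply by 27: p = 143 + 0.04q.
New quantity: 231 − 0.25q = 143 + 0.04q → q' = 303.4483.
Overproduction Δq = 303.4483 − 210.3448 = 93.1035; wedge = subsidy = 27.
Deadweight loss = ½ × 93.1035 × 27 = 1256.90.

1256.90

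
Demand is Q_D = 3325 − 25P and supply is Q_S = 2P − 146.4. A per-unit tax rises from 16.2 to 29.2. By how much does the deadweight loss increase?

In inverse form: demand P = 133 − 0.04Q, supply P = 73.2 + 0.5Q.
Competitive equilibrium: 133 − 0.04Q = 73.2 + 0.5Q → Q* = 110.7407, P* = 128.5704.
For a per-unit tax t: ΔQ = t/0.54, so DWL = ½·t·(t/0.54) = t²/1.08.
At t = 16.2: DWL = 243. At t = 29.2: DWL = 789.481.
Increase = 789.481 − 243 = 546.48.

546.48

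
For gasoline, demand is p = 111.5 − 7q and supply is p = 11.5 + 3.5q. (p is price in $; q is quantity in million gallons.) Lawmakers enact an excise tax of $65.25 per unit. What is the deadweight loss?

$202.74 million

Competitive equilibrium: 111.5 − 7q = 11.5 + 3.5q → q* = 9.5238, p* = 44.8333.
With the tax, the buyer price exceeds the seller price by 65.25: (111.5 − 7q) − (11.5 + 3.5q) = 65.25 → q' = 3.3095.
Δq = 9.5238 − 3.3095 = 6.2143; the wedge equals the tax, 65.25.
Welfare loss = ½ × 6.2143 × 65.25 = $202.74 million.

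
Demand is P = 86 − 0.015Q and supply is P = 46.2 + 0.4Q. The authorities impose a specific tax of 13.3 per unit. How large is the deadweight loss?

Competitive equilibrium: 86 − 0.015Q = 46.2 + 0.4Q → Q* = 95.9036, P* = 84.5614.
With the tax, the buyer price exceeds the seller price by 13.3: (86 − 0.015Q) − (46.2 + 0.4Q) = 13.3 → Q' = 63.8554.
ΔQ = 95.9036 − 63.8554 = 32.0482; the wedge equals the tax, 13.3.
Deadweight loss = ½ × 32.0482 × 13.3 = 213.12.

213.12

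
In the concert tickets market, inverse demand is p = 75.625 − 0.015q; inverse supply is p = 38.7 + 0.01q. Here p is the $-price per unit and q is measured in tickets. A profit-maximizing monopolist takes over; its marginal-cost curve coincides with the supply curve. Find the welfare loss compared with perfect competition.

$3834.72

Competitive equilibrium: 75.625 − 0.015q = 38.7 + 0.01q → q* = 1477, p* = 53.47.
Marginal revenue: MR = 75.625 − 0.03q. Set MR = MC: 75.625 − 0.03q = 38.7 + 0.01q → q_m = 923.125.
Price p_m = 75.625 − 0.015·923.125 = 61.77813; MC(q_m) = 38.7 + 0.01·923.125 = 47.93125.
Competitive q* = 1477, so Δq = 553.875; wedge = 61.77813 − 47.93125 = 13.84688.
Deadweight loss = ½ × 553.875 × 13.84688 = $3834.72.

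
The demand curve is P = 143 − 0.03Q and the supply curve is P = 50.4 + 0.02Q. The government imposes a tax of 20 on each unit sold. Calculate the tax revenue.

29040

Competitive equilibrium: 143 − 0.03Q = 50.4 + 0.02Q → Q* = 1852, P* = 87.44.
With the tax, the buyer price exceeds the seller price by 20: (143 − 0.03Q) − (50.4 + 0.02Q) = 20 → Q' = 1452.
Tax revenue = 20 × 1452 = 29040.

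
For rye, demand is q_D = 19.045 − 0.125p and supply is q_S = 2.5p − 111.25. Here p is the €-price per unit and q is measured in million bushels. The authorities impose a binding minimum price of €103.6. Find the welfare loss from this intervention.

€191.11 million

In inverse form: demand p = 152.36 − 8q, supply p = 44.5 + 0.4q.
Competitive equilibrium: 152.36 − 8q = 44.5 + 0.4q → q* = 12.8405, p* = 49.6362.
At the floor p = 103.6, quantity demanded = (152.36 − 103.6)/8 = 6.095.
Sellers' marginal cost at q' = 6.095: 44.5 + 0.4·6.095 = 46.938.
Δq = 12.8405 − 6.095 = 6.7455; wedge = 103.6 − 46.938 = 56.662.
Welfare loss = ½ × 6.7455 × 56.662 = €191.11 million.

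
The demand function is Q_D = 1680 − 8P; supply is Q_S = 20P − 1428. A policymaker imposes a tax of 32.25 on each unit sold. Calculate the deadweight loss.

In inverse form: demand P = 210 − 0.125Q, supply P = 71.4 + 0.05Q.
Competitive equilibrium: 210 − 0.125Q = 71.4 + 0.05Q → Q* = 792, P* = 111.
With the tax, the buyer price exceeds the seller price by 32.25: (210 − 0.125Q) − (71.4 + 0.05Q) = 32.25 → Q' = 607.7143.
ΔQ = 792 − 607.7143 = 184.2857; the wedge equals the tax, 32.25.
DWL = ½ × 184.2857 × 32.25 = 2971.61.

2971.61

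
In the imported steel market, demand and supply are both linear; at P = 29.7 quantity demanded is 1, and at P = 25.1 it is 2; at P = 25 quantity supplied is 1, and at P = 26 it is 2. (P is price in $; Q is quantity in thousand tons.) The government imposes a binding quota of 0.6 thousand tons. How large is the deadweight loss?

$4.30 thousand

Demand slope = (25.1 − 29.7)/(2 − 1) = −4.6, so P = 34.3 − 4.6Q.
Supply slope = (26 − 25)/(2 − 1) = 1, so P = 24 + Q.
Competitive equilibrium: 34.3 − 4.6Q = 24 + Q → Q* = 1.8393, P* = 25.8393.
At Q = 0.6: demand price = 34.3 − 4.6·0.6 = 31.54; supply price = 24 + 1·0.6 = 24.6.
ΔQ = 1.8393 − 0.6 = 1.2393; wedge = 31.54 − 24.6 = 6.94.
The triangle = ½ × 1.2393 × 6.94 = $4.30 thousand.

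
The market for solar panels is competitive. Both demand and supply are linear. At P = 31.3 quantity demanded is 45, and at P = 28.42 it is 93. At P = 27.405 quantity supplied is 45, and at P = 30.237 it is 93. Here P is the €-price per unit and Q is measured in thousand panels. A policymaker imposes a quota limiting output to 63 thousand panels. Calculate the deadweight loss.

Demand slope = (28.42 − 31.3)/(93 − 45) = −0.06, so P = 34 − 0.06Q.
Supply slope = (30.237 − 27.405)/(93 − 45) = 0.059, so P = 24.75 + 0.059Q.
Competitive equilibrium: 34 − 0.06Q = 24.75 + 0.059Q → Q* = 77.7311, P* = 29.3361.
At Q = 63: demand price = 34 − 0.06·63 = 30.22; supply price = 24.75 + 0.059·63 = 28.467.
ΔQ = 77.7311 − 63 = 14.7311; wedge = 30.22 − 28.467 = 1.753.
Welfare loss = ½ × 14.7311 × 1.753 = €12.91 thousand.

€12.91 thousand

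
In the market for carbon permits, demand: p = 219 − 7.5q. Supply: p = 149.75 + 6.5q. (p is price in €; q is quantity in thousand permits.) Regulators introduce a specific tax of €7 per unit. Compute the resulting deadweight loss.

Competitive equilibrium: 219 − 7.5q = 149.75 + 6.5q → q* = 4.9464, p* = 181.9018.
With the tax, the buyer price exceeds the seller price by 7: (219 − 7.5q) − (149.75 + 6.5q) = 7 → q' = 4.4464.
Δq = 4.9464 − 4.4464 = 0.5; the wedge equals the tax, 7.
Deadweight loss = ½ × 0.5 × 7 = €1.75 thousand.

€1.75 thousand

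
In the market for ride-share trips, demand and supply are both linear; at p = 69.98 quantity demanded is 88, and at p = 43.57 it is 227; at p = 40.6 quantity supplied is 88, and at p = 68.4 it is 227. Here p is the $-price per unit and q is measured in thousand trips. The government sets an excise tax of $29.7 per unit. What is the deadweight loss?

Demand slope = (43.57 − 69.98)/(227 − 88) = −0.19, so p = 86.7 − 0.19q.
Supply slope = (68.4 − 40.6)/(227 − 88) = 0.2, so p = 23 + 0.2q.
Competitive equilibrium: 86.7 − 0.19q = 23 + 0.2q → q* = 163.3333, p* = 55.6667.
With the tax, the buyer price exceeds the seller price by 29.7: (86.7 − 0.19q) − (23 + 0.2q) = 29.7 → q' = 87.1795.
Δq = 163.3333 − 87.1795 = 76.1538; the wedge equals the tax, 29.7.
The triangle = ½ × 76.1538 × 29.7 = $1130.88 thousand.

$1130.88 thousand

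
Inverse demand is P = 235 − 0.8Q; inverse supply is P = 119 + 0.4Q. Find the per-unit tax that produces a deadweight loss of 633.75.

Competitive equilibrium: 235 − 0.8Q = 119 + 0.4Q → Q* = 96.6667, P* = 157.6667.
A tax t gives ΔQ = t/1.2 and wedge t, so DWL = t²/2.4.
t²/2.4 = 633.75 → t² = 1521 → t = 39.

39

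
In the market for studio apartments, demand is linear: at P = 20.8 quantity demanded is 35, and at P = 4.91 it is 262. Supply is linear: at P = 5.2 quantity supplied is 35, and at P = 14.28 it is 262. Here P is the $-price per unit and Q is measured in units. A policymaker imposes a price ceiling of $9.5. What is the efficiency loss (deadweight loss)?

$64.78

Demand slope = (4.91 − 20.8)/(262 − 35) = −0.07, so P = 23.25 − 0.07Q.
Supply slope = (14.28 − 5.2)/(262 − 35) = 0.04, so P = 3.8 + 0.04Q.
Competitive equilibrium: 23.25 − 0.07Q = 3.8 + 0.04Q → Q* = 176.8182, P* = 10.8727.
At the ceiling P = 9.5, quantity supplied = (9.5 − 3.8)/0.04 = 142.5.
Willingness to pay at Q' = 142.5: 23.25 − 0.07·142.5 = 13.275.
ΔQ = 176.8182 − 142.5 = 34.3182; wedge = 13.275 − 9.5 = 3.775.
DWL = ½ × 34.3182 × 3.775 = $64.78.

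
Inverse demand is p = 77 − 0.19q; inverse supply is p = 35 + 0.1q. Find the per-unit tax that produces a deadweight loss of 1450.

Competitive equilibrium: 77 − 0.19q = 35 + 0.1q → q* = 144.8276, p* = 49.4828.
A tax t gives Δq = t/0.29 and wedge t, so DWL = t²/0.58.
t²/0.58 = 1450 → t² = 841 → t = 29.

29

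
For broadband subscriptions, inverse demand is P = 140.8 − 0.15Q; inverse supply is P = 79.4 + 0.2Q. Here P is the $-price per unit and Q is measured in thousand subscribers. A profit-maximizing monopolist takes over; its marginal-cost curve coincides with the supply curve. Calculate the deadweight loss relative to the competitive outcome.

$484.71 thousand

Competitive equilibrium: 140.8 − 0.15Q = 79.4 + 0.2Q → Q* = 175.4286, P* = 114.4857.
Marginal revenue: MR = 140.8 − 0.3Q. Set MR = MC: 140.8 − 0.3Q = 79.4 + 0.2Q → Q_m = 122.8.
Price P_m = 140.8 − 0.15·122.8 = 122.38; MC(Q_m) = 79.4 + 0.2·122.8 = 103.96.
Competitive Q* = 175.4286, so ΔQ = 52.6286; wedge = 122.38 − 103.96 = 18.42.
Welfare loss = ½ × 52.6286 × 18.42 = $484.71 thousand.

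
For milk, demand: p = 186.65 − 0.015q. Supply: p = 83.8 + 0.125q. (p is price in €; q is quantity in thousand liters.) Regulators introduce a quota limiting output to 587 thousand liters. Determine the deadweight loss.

€1525.89 thousand

Competitive equilibrium: 186.65 − 0.015q = 83.8 + 0.125q → q* = 734.6429, p* = 175.6304.
At q = 587: demand price = 186.65 − 0.015·587 = 177.845; supply price = 83.8 + 0.125·587 = 157.175.
Δq = 734.6429 − 587 = 147.6429; wedge = 177.845 − 157.175 = 20.67.
Deadweight loss = ½ × 147.6429 × 20.67 = €1525.89 thousand.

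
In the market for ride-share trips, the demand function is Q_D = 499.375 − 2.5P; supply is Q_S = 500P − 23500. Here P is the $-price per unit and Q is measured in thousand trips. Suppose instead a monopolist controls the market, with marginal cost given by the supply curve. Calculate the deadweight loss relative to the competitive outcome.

In inverse form: demand P = 199.75 − 0.4Q, supply P = 47 + 0.002Q.
Competitive equilibrium: 199.75 − 0.4Q = 47 + 0.002Q → Q* = 379.97512, P* = 47.75995.
Marginal revenue: MR = 199.75 − 0.8Q. Set MR = MC: 199.75 − 0.8Q = 47 + 0.002Q → Q_m = 190.46135.
Price P_m = 199.75 − 0.4·190.46135 = 123.56546; MC(Q_m) = 47 + 0.002·190.46135 = 47.38092.
Competitive Q* = 379.97512, so ΔQ = 189.51377; wedge = 123.56546 − 47.38092 = 76.18454.
DWL = ½ × 189.51377 × 76.18454 = $7219.01 thousand.

$7219.01 thousand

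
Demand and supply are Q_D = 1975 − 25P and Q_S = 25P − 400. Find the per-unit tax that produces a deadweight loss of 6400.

In inverse form: demand P = 79 − 0.04Q, supply P = 16 + 0.04Q.
Competitive equilibrium: 79 − 0.04Q = 16 + 0.04Q → Q* = 787.5, P* = 47.5.
A tax t gives ΔQ = t/0.08 and wedge t, so DWL = t²/0.16.
t²/0.16 = 6400 → t² = 1024 → t = 32.

32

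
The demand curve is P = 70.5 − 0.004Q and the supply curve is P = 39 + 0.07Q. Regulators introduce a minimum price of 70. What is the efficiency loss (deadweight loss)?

Competitive equilibrium: 70.5 − 0.004Q = 39 + 0.07Q → Q* = 425.6757, P* = 68.7973.
At the floor P = 70, quantity demanded = (70.5 − 70)/0.004 = 125.
Sellers' marginal cost at Q' = 125: 39 + 0.07·125 = 47.75.
ΔQ = 425.6757 − 125 = 300.6757; wedge = 70 − 47.75 = 22.25.
Welfare loss = ½ × 300.6757 × 22.25 = 3345.02.

3345.02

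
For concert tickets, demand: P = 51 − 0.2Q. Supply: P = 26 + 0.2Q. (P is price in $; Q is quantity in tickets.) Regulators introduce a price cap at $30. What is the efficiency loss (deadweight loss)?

$361.25

Competitive equilibrium: 51 − 0.2Q = 26 + 0.2Q → Q* = 62.5, P* = 38.5.
At the ceiling P = 30, quantity supplied = (30 − 26)/0.2 = 20.
Willingness to pay at Q' = 20: 51 − 0.2·20 = 47.
ΔQ = 62.5 − 20 = 42.5; wedge = 47 − 30 = 17.
The triangle = ½ × 42.5 × 17 = $361.25.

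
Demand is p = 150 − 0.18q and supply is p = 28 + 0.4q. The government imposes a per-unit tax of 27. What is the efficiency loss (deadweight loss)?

628.45

Competitive equilibrium: 150 − 0.18q = 28 + 0.4q → q* = 210.3448, p* = 112.1379.
With the tax, the buyer price exceeds the seller price by 27: (150 − 0.18q) − (28 + 0.4q) = 27 → q' = 163.7931.
Δq = 210.3448 − 163.7931 = 46.5517; the wedge equals the tax, 27.
Deadweight loss = ½ × 46.5517 × 27 = 628.45.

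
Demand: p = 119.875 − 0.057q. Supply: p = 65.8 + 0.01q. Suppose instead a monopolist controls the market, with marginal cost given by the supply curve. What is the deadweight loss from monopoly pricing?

Competitive equilibrium: 119.875 − 0.057q = 65.8 + 0.01q → q* = 807.08955, p* = 73.8709.
Marginal revenue: MR = 119.875 − 0.114q. Set MR = MC: 119.875 − 0.114q = 65.8 + 0.01q → q_m = 436.08871.
Price p_m = 119.875 − 0.057·436.08871 = 95.01794; MC(q_m) = 65.8 + 0.01·436.08871 = 70.16089.
Competitive q* = 807.08955, so Δq = 371.00084; wedge = 95.01794 − 70.16089 = 24.85705.
Welfare loss = ½ × 371.00084 × 24.85705 = 4610.99.

4610.99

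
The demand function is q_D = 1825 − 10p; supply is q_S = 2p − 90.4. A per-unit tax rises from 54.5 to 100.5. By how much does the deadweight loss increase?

In inverse form: demand p = 182.5 − 0.1q, supply p = 45.2 + 0.5q.
Competitive equilibrium: 182.5 − 0.1q = 45.2 + 0.5q → q* = 228.8333, p* = 159.6167.
For a per-unit tax t: Δq = t/0.6, so DWL = ½·t·(t/0.6) = t²/1.2.
At t = 54.5: DWL = 2475.208. At t = 100.5: DWL = 8416.875.
Increase = 8416.875 − 2475.208 = 5941.67.

5941.67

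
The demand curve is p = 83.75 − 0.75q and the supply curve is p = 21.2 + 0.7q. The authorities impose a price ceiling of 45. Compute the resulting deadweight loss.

Competitive equilibrium: 83.75 − 0.75q = 21.2 + 0.7q → q* = 43.1379, p* = 51.3966.
At the ceiling p = 45, quantity supplied = (45 − 21.2)/0.7 = 34.
Willingness to pay at q' = 34: 83.75 − 0.75·34 = 58.25.
Δq = 43.1379 − 34 = 9.1379; wedge = 58.25 − 45 = 13.25.
Welfare loss = ½ × 9.1379 × 13.25 = 60.54.

60.54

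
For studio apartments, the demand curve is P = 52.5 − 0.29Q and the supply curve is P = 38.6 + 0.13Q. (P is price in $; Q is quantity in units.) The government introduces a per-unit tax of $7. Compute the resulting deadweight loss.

$58.33

Competitive equilibrium: 52.5 − 0.29Q = 38.6 + 0.13Q → Q* = 33.0952, P* = 42.9024.
With the tax, the buyer price exceeds the seller price by 7: (52.5 − 0.29Q) − (38.6 + 0.13Q) = 7 → Q' = 16.4286.
ΔQ = 33.0952 − 16.4286 = 16.6666; the wedge equals the tax, 7.
Deadweight loss = ½ × 16.6666 × 7 = $58.33.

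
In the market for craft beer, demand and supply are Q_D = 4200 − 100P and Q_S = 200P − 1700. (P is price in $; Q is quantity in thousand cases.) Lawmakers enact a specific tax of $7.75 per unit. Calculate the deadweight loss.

In inverse form: demand P = 42 − 0.01Q, supply P = 8.5 + 0.005Q.
Competitive equilibrium: 42 − 0.01Q = 8.5 + 0.005Q → Q* = 2233.3333, P* = 19.6667.
With the tax, the buyer price exceeds the seller price by 7.75: (42 − 0.01Q) − (8.5 + 0.005Q) = 7.75 → Q' = 1716.6667.
ΔQ = 2233.3333 − 1716.6667 = 516.6666; the wedge equals the tax, 7.75.
DWL = ½ × 516.6666 × 7.75 = $2002.08 thousand.

$2002.08 thousand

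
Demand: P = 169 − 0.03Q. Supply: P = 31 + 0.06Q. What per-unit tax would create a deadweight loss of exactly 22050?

Competitive equilibrium: 169 − 0.03Q = 31 + 0.06Q → Q* = 1533.3333, P* = 123.
A tax t gives ΔQ = t/0.09 and wedge t, so DWL = t²/0.18.
t²/0.18 = 22050 → t² = 3969 → t = 63.

63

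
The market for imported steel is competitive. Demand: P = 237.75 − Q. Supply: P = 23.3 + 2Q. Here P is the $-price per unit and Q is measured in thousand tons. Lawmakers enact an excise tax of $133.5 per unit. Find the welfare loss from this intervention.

$2970.375 thousand

Competitive equilibrium: 237.75 − Q = 23.3 + 2Q → Q* = 71.4833, P* = 166.2667.
With the tax, the buyer price exceeds the seller price by 133.5: (237.75 − Q) − (23.3 + 2Q) = 133.5 → Q' = 26.9833.
ΔQ = 71.4833 − 26.9833 = 44.5; the wedge equals the tax, 133.5.
DWL = ½ × 44.5 × 133.5 = $2970.375 thousand.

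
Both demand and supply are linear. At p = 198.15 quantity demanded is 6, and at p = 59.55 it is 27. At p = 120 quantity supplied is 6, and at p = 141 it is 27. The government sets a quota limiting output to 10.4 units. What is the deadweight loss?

Demand slope = (59.55 − 198.15)/(27 − 6) = −6.6, so p = 237.75 − 6.6q.
Supply slope = (141 − 120)/(27 − 6) = 1, so p = 114 + q.
Competitive equilibrium: 237.75 − 6.6q = 114 + q → q* = 16.2829, p* = 130.2829.
At q = 10.4: demand price = 237.75 − 6.6·10.4 = 169.11; supply price = 114 + 1·10.4 = 124.4.
Δq = 16.2829 − 10.4 = 5.8829; wedge = 169.11 − 124.4 = 44.71.
DWL = ½ × 5.8829 × 44.71 = 131.51.

131.51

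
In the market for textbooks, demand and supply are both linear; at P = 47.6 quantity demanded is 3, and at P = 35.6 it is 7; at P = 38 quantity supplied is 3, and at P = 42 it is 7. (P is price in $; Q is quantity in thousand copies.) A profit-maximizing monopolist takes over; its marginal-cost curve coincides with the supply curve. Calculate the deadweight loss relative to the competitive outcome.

Demand slope = (35.6 − 47.6)/(7 − 3) = −3, so P = 56.6 − 3Q.
Supply slope = (42 − 38)/(7 − 3) = 1, so P = 35 + Q.
Competitive equilibrium: 56.6 − 3Q = 35 + Q → Q* = 5.4, P* = 40.4.
Marginal revenue: MR = 56.6 − 6Q. Set MR = MC: 56.6 − 6Q = 35 + Q → Q_m = 3.0857.
Price P_m = 56.6 − 3·3.0857 = 47.3429; MC(Q_m) = 35 + 1·3.0857 = 38.0857.
Competitive Q* = 5.4, so ΔQ = 2.3143; wedge = 47.3429 − 38.0857 = 9.2572.
DWL = ½ × 2.3143 × 9.2572 = $10.71 thousand.

$10.71 thousand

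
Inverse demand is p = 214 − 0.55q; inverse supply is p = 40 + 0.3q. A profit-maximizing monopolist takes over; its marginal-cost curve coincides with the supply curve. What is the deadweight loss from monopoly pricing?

Competitive equilibrium: 214 − 0.55q = 40 + 0.3q → q* = 204.7059, p* = 101.4118.
Marginal revenue: MR = 214 − 1.1q. Set MR = MC: 214 − 1.1q = 40 + 0.3q → q_m = 124.2857.
Price p_m = 214 − 0.55·124.2857 = 145.6429; MC(q_m) = 40 + 0.3·124.2857 = 77.2857.
Competitive q* = 204.7059, so Δq = 80.4202; wedge = 145.6429 − 77.2857 = 68.3572.
Deadweight loss = ½ × 80.4202 × 68.3572 = 2748.65.

2748.65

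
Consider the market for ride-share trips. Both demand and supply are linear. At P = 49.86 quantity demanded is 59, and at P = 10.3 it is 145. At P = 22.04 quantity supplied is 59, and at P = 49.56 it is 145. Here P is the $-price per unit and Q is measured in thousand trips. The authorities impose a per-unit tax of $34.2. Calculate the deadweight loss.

Demand slope = (10.3 − 49.86)/(145 − 59) = −0.46, so P = 77 − 0.46Q.
Supply slope = (49.56 − 22.04)/(145 − 59) = 0.32, so P = 3.16 + 0.32Q.
Competitive equilibrium: 77 − 0.46Q = 3.16 + 0.32Q → Q* = 94.6667, P* = 33.4533.
With the tax, the buyer price exceeds the seller price by 34.2: (77 − 0.46Q) − (3.16 + 0.32Q) = 34.2 → Q' = 50.8205.
ΔQ = 94.6667 − 50.8205 = 43.8462; the wedge equals the tax, 34.2.
DWL = ½ × 43.8462 × 34.2 = $749.77 thousand.

$749.77 thousand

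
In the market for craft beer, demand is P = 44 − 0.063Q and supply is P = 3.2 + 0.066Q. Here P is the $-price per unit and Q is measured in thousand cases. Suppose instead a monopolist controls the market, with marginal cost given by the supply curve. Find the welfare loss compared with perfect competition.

$694.67 thousand

Competitive equilibrium: 44 − 0.063Q = 3.2 + 0.066Q → Q* = 316.2791, P* = 24.0744.
Marginal revenue: MR = 44 − 0.126Q. Set MR = MC: 44 − 0.126Q = 3.2 + 0.066Q → Q_m = 212.5.
Price P_m = 44 − 0.063·212.5 = 30.6125; MC(Q_m) = 3.2 + 0.066·212.5 = 17.225.
Competitive Q* = 316.2791, so ΔQ = 103.7791; wedge = 30.6125 − 17.225 = 13.3875.
Welfare loss = ½ × 103.7791 × 13.3875 = $694.67 thousand.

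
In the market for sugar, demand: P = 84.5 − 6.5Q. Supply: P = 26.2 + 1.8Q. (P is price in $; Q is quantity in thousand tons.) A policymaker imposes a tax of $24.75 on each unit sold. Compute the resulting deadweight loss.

Competitive equilibrium: 84.5 − 6.5Q = 26.2 + 1.8Q → Q* = 7.0241, P* = 38.8434.
With the tax, the buyer price exceeds the seller price by 24.75: (84.5 − 6.5Q) − (26.2 + 1.8Q) = 24.75 → Q' = 4.0422.
ΔQ = 7.0241 − 4.0422 = 2.9819; the wedge equals the tax, 24.75.
Deadweight loss = ½ × 2.9819 × 24.75 = $36.90 thousand.

$36.90 thousand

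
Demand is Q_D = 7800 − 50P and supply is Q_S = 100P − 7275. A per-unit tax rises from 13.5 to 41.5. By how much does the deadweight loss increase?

25666.67

In inverse form: demand P = 156 − 0.02Q, supply P = 72.75 + 0.01Q.
Competitive equilibrium: 156 − 0.02Q = 72.75 + 0.01Q → Q* = 2775, P* = 100.5.
For a per-unit tax t: ΔQ = t/0.03, so DWL = ½·t·(t/0.03) = t²/0.06.
At t = 13.5: DWL = 3037.5. At t = 41.5: DWL = 28704.167.
Increase = 28704.167 − 3037.5 = 25666.67.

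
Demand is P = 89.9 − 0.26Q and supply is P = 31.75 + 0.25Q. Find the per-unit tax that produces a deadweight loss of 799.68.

Competitive equilibrium: 89.9 − 0.26Q = 31.75 + 0.25Q → Q* = 114.0196, P* = 60.2549.
A tax t gives ΔQ = t/0.51 and wedge t, so DWL = t²/1.02.
t²/1.02 = 799.68 → t² = 815.6736 → t = 28.56.

28.56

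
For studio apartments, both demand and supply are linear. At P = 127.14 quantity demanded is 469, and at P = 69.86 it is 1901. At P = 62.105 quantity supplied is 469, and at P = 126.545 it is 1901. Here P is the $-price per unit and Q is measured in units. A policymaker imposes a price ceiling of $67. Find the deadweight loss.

Demand slope = (69.86 − 127.14)/(1901 − 469) = −0.04, so P = 145.9 − 0.04Q.
Supply slope = (126.545 − 62.105)/(1901 − 469) = 0.045, so P = 41 + 0.045Q.
Competitive equilibrium: 145.9 − 0.04Q = 41 + 0.045Q → Q* = 1234.1176, P* = 96.5353.
At the ceiling P = 67, quantity supplied = (67 − 41)/0.045 = 577.7778.
Willingness to pay at Q' = 577.7778: 145.9 − 0.04·577.7778 = 122.7889.
ΔQ = 1234.1176 − 577.7778 = 656.3398; wedge = 122.7889 − 67 = 55.7889.
Deadweight loss = ½ × 656.3398 × 55.7889 = $18308.24.

$18308.24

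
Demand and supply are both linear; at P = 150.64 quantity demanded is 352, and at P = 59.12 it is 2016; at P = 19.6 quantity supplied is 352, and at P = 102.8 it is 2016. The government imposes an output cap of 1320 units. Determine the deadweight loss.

4116

Demand slope = (59.12 − 150.64)/(2016 − 352) = −0.055, so P = 170 − 0.055Q.
Supply slope = (102.8 − 19.6)/(2016 − 352) = 0.05, so P = 2 + 0.05Q.
Competitive equilibrium: 170 − 0.055Q = 2 + 0.05Q → Q* = 1600, P* = 82.
At Q = 1320: demand price = 170 − 0.055·1320 = 97.4; supply price = 2 + 0.05·1320 = 68.
ΔQ = 1600 − 1320 = 280; wedge = 97.4 − 68 = 29.4.
Deadweight loss = ½ × 280 × 29.4 = 4116.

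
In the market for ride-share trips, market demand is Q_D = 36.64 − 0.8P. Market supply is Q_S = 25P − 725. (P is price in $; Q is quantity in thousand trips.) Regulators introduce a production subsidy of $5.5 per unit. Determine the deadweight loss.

In inverse form: demand P = 45.8 − 1.25Q, supply P = 29 + 0.04Q.
Competitive equilibrium: 45.8 − 1.25Q = 29 + 0.04Q → Q* = 13.0233, P* = 29.5209.
The subsidy lowers effective supply by 5.5: P = 23.5 + 0.04Q.
New quantity: 45.8 − 1.25Q = 23.5 + 0.04Q → Q' = 17.2868.
Overproduction ΔQ = 17.2868 − 13.0233 = 4.2635; wedge = subsidy = 5.5.
The triangle = ½ × 4.2635 × 5.5 = $11.72 thousand.

$11.72 thousand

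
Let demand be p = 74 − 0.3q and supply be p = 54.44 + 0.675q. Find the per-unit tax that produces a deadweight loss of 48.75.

9.75

Competitive equilibrium: 74 − 0.3q = 54.44 + 0.675q → q* = 20.0615, p* = 67.9815.
A tax t gives Δq = t/0.975 and wedge t, so DWL = t²/1.95.
t²/1.95 = 48.75 → t² = 95.0625 → t = 9.75.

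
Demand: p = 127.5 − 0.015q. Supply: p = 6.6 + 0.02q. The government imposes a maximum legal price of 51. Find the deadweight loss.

Competitive equilibrium: 127.5 − 0.015q = 6.6 + 0.02q → q* = 3454.2857, p* = 75.6857.
At the ceiling p = 51, quantity supplied = (51 − 6.6)/0.02 = 2220.
Willingness to pay at q' = 2220: 127.5 − 0.015·2220 = 94.2.
Δq = 3454.2857 − 2220 = 1234.2857; wedge = 94.2 − 51 = 43.2.
DWL = ½ × 1234.2857 × 43.2 = 26660.57.

26660.57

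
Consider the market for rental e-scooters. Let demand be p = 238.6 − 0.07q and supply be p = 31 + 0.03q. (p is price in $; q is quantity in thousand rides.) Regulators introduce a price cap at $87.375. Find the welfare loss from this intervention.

Competitive equilibrium: 238.6 − 0.07q = 31 + 0.03q → q* = 2076, p* = 93.28.
At the ceiling p = 87.375, quantity supplied = (87.375 − 31)/0.03 = 1879.16667.
Willingness to pay at q' = 1879.16667: 238.6 − 0.07·1879.16667 = 107.05833.
Δq = 2076 − 1879.16667 = 196.83333; wedge = 107.05833 − 87.375 = 19.68333.
DWL = ½ × 196.83333 × 19.68333 = $1937.17 thousand.

$1937.17 thousand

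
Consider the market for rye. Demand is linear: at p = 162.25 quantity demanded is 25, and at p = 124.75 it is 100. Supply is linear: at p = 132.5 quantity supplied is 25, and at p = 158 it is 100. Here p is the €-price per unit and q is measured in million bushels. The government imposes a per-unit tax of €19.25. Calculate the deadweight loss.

€220.57 million

Demand slope = (124.75 − 162.25)/(100 − 25) = −0.5, so p = 174.75 − 0.5q.
Supply slope = (158 − 132.5)/(100 − 25) = 0.34, so p = 124 + 0.34q.
Competitive equilibrium: 174.75 − 0.5q = 124 + 0.34q → q* = 60.4167, p* = 144.5417.
With the tax, the buyer price exceeds the seller price by 19.25: (174.75 − 0.5q) − (124 + 0.34q) = 19.25 → q' = 37.5.
Δq = 60.4167 − 37.5 = 22.9167; the wedge equals the tax, 19.25.
Deadweight loss = ½ × 22.9167 × 19.25 = €220.57 million.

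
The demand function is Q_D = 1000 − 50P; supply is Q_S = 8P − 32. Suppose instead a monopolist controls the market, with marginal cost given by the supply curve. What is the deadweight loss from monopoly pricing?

In inverse form: demand P = 20 − 0.02Q, supply P = 4 + 0.125Q.
Competitive equilibrium: 20 − 0.02Q = 4 + 0.125Q → Q* = 110.3448, P* = 17.7931.
Marginal revenue: MR = 20 − 0.04Q. Set MR = MC: 20 − 0.04Q = 4 + 0.125Q → Q_m = 96.9697.
Price P_m = 20 − 0.02·96.9697 = 18.0606; MC(Q_m) = 4 + 0.125·96.9697 = 16.1212.
Competitive Q* = 110.3448, so ΔQ = 13.3751; wedge = 18.0606 − 16.1212 = 1.9394.
Welfare loss = ½ × 13.3751 × 1.9394 = 12.97.

12.97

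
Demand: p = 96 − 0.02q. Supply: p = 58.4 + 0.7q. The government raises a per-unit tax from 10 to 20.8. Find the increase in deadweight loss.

Competitive equilibrium: 96 − 0.02q = 58.4 + 0.7q → q* = 52.2222, p* = 94.9556.
For a per-unit tax t: Δq = t/0.72, so DWL = ½·t·(t/0.72) = t²/1.44.
At t = 10: DWL = 69.444. At t = 20.8: DWL = 300.444.
Increase = 300.444 − 69.444 = 231.

231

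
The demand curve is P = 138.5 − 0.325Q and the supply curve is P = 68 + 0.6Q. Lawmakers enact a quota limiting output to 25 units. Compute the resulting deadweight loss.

Competitive equilibrium: 138.5 − 0.325Q = 68 + 0.6Q → Q* = 76.2162, P* = 113.7297.
At Q = 25: demand price = 138.5 − 0.325·25 = 130.375; supply price = 68 + 0.6·25 = 83.
ΔQ = 76.2162 − 25 = 51.2162; wedge = 130.375 − 83 = 47.375.
Welfare loss = ½ × 51.2162 × 47.375 = 1213.18.

1213.18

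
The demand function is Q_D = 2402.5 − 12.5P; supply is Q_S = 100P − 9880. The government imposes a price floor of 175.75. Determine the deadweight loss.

31161.52

In inverse form: demand P = 192.2 − 0.08Q, supply P = 98.8 + 0.01Q.
Competitive equilibrium: 192.2 − 0.08Q = 98.8 + 0.01Q → Q* = 1037.77778, P* = 109.17778.
At the floor P = 175.75, quantity demanded = (192.2 − 175.75)/0.08 = 205.625.
Sellers' marginal cost at Q' = 205.625: 98.8 + 0.01·205.625 = 100.85625.
ΔQ = 1037.77778 − 205.625 = 832.15278; wedge = 175.75 − 100.85625 = 74.89375.
DWL = ½ × 832.15278 × 74.89375 = 31161.52.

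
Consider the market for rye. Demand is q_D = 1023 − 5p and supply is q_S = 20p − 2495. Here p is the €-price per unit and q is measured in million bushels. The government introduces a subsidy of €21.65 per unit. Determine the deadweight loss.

€937.445 million

In inverse form: demand p = 204.6 − 0.2q, supply p = 124.75 + 0.05q.
Competitive equilibrium: 204.6 − 0.2q = 124.75 + 0.05q → q* = 319.4, p* = 140.72.
The subsidy lowers effective supply by 21.65: p = 103.1 + 0.05q.
New quantity: 204.6 − 0.2q = 103.1 + 0.05q → q' = 406.
Overproduction Δq = 406 − 319.4 = 86.6; wedge = subsidy = 21.65.
Welfare loss = ½ × 86.6 × 21.65 = €937.445 million.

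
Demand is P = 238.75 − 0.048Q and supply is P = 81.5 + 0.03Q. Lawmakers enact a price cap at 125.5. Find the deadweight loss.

Competitive equilibrium: 238.75 − 0.048Q = 81.5 + 0.03Q → Q* = 2016.02564, P* = 141.98077.
At the ceiling P = 125.5, quantity supplied = (125.5 − 81.5)/0.03 = 1466.66667.
Willingness to pay at Q' = 1466.66667: 238.75 − 0.048·1466.66667 = 168.35.
ΔQ = 2016.02564 − 1466.66667 = 549.35897; wedge = 168.35 − 125.5 = 42.85.
Welfare loss = ½ × 549.35897 × 42.85 = 11770.02.

11770.02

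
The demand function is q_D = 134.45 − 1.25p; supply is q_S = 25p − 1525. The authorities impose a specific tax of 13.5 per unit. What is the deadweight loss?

In inverse form: demand p = 107.56 − 0.8q, supply p = 61 + 0.04q.
Competitive equilibrium: 107.56 − 0.8q = 61 + 0.04q → q* = 55.4286, p* = 63.2171.
With the tax, the buyer price exceeds the seller price by 13.5: (107.56 − 0.8q) − (61 + 0.04q) = 13.5 → q' = 39.3571.
Δq = 55.4286 − 39.3571 = 16.0715; the wedge equals the tax, 13.5.
Welfare loss = ½ × 16.0715 × 13.5 = 108.48.

108.48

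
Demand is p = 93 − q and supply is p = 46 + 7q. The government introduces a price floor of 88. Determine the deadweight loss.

Competitive equilibrium: 93 − q = 46 + 7q → q* = 5.875, p* = 87.125.
At the floor p = 88, quantity demanded = (93 − 88)/1 = 5.
Sellers' marginal cost at q' = 5: 46 + 7·5 = 81.
Δq = 5.875 − 5 = 0.875; wedge = 88 − 81 = 7.
Welfare loss = ½ × 0.875 × 7 = 3.06.

3.06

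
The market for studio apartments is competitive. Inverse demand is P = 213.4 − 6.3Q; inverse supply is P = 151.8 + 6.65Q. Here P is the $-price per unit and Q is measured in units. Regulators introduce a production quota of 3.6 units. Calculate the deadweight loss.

Competitive equilibrium: 213.4 − 6.3Q = 151.8 + 6.65Q → Q* = 4.7568, P* = 183.4324.
At Q = 3.6: demand price = 213.4 − 6.3·3.6 = 190.72; supply price = 151.8 + 6.65·3.6 = 175.74.
ΔQ = 4.7568 − 3.6 = 1.1568; wedge = 190.72 − 175.74 = 14.98.
DWL = ½ × 1.1568 × 14.98 = $8.66.

$8.66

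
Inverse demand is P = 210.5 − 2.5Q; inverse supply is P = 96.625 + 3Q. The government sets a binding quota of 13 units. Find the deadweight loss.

Competitive equilibrium: 210.5 − 2.5Q = 96.625 + 3Q → Q* = 20.7045, P* = 158.7386.
At Q = 13: demand price = 210.5 − 2.5·13 = 178; supply price = 96.625 + 3·13 = 135.625.
ΔQ = 20.7045 − 13 = 7.7045; wedge = 178 − 135.625 = 42.375.
The triangle = ½ × 7.7045 × 42.375 = 163.24.

163.24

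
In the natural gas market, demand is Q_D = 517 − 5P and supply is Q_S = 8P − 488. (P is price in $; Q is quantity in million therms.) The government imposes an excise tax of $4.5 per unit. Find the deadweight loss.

$31.15 million

In inverse form: demand P = 103.4 − 0.2Q, supply P = 61 + 0.125Q.
Competitive equilibrium: 103.4 − 0.2Q = 61 + 0.125Q → Q* = 130.4615, P* = 77.3077.
With the tax, the buyer price exceeds the seller price by 4.5: (103.4 − 0.2Q) − (61 + 0.125Q) = 4.5 → Q' = 116.6154.
ΔQ = 130.4615 − 116.6154 = 13.8461; the wedge equals the tax, 4.5.
Deadweight loss = ½ × 13.8461 × 4.5 = $31.15 million.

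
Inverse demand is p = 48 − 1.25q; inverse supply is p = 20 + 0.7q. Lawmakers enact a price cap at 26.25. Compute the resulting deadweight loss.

28.75

Competitive equilibrium: 48 − 1.25q = 20 + 0.7q → q* = 14.359, p* = 30.0513.
At the ceiling p = 26.25, quantity supplied = (26.25 − 20)/0.7 = 8.9286.
Willingness to pay at q' = 8.9286: 48 − 1.25·8.9286 = 36.8393.
Δq = 14.359 − 8.9286 = 5.4304; wedge = 36.8393 − 26.25 = 10.5893.
Welfare loss = ½ × 5.4304 × 10.5893 = 28.75.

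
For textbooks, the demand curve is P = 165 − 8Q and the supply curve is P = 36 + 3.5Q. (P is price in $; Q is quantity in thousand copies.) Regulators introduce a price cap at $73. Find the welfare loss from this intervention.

Competitive equilibrium: 165 − 8Q = 36 + 3.5Q → Q* = 11.2174, P* = 75.2609.
At the ceiling P = 73, quantity supplied = (73 − 36)/3.5 = 10.5714.
Willingness to pay at Q' = 10.5714: 165 − 8·10.5714 = 80.4288.
ΔQ = 11.2174 − 10.5714 = 0.646; wedge = 80.4288 − 73 = 7.4288.
The triangle = ½ × 0.646 × 7.4288 = $2.40 thousand.

$2.40 thousand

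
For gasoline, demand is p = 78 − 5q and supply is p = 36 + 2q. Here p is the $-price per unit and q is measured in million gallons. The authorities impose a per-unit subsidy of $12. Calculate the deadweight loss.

$10.29 million

Competitive equilibrium: 78 − 5q = 36 + 2q → q* = 6, p* = 48.
The subsidy lowers effective supply by 12: p = 24 + 2q.
New quantity: 78 − 5q = 24 + 2q → q' = 7.7143.
Overproduction Δq = 7.7143 − 6 = 1.7143; wedge = subsidy = 12.
Deadweight loss = ½ × 1.7143 × 12 = $10.29 million.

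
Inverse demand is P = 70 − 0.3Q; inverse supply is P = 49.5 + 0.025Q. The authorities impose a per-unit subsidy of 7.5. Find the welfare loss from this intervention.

Competitive equilibrium: 70 − 0.3Q = 49.5 + 0.025Q → Q* = 63.0769, P* = 51.0769.
The subsidy lowers effective supply by 7.5: P = 42 + 0.025Q.
New quantity: 70 − 0.3Q = 42 + 0.025Q → Q' = 86.1538.
Overproduction ΔQ = 86.1538 − 63.0769 = 23.0769; wedge = subsidy = 7.5.
Welfare loss = ½ × 23.0769 × 7.5 = 86.54.

86.54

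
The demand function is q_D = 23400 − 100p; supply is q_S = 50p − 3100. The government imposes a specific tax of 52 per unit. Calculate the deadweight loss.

In inverse form: demand p = 234 − 0.01q, supply p = 62 + 0.02q.
Competitive equilibrium: 234 − 0.01q = 62 + 0.02q → q* = 5733.3333, p* = 176.6667.
With the tax, the buyer price exceeds the seller price by 52: (234 − 0.01q) − (62 + 0.02q) = 52 → q' = 4000.
Δq = 5733.3333 − 4000 = 1733.3333; the wedge equals the tax, 52.
Deadweight loss = ½ × 1733.3333 × 52 = 45066.67.

45066.67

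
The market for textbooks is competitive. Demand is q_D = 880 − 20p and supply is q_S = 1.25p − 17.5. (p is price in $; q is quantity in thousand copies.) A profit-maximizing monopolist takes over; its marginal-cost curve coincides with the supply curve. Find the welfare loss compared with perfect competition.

In inverse form: demand p = 44 − 0.05q, supply p = 14 + 0.8q.
Competitive equilibrium: 44 − 0.05q = 14 + 0.8q → q* = 35.2941, p* = 42.2353.
Marginal revenue: MR = 44 − 0.1q. Set MR = MC: 44 − 0.1q = 14 + 0.8q → q_m = 33.3333.
Price p_m = 44 − 0.05·33.3333 = 42.3333; MC(q_m) = 14 + 0.8·33.3333 = 40.6666.
Competitive q* = 35.2941, so Δq = 1.9608; wedge = 42.3333 − 40.6666 = 1.6667.
Deadweight loss = ½ × 1.9608 × 1.6667 = $1.63 thousand.

$1.63 thousand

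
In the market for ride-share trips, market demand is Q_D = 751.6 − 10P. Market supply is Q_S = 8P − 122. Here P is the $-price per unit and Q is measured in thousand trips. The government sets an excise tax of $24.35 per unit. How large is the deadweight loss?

$1317.61 thousand

In inverse form: demand P = 75.16 − 0.1Q, supply P = 15.25 + 0.125Q.
Competitive equilibrium: 75.16 − 0.1Q = 15.25 + 0.125Q → Q* = 266.2667, P* = 48.5333.
With the tax, the buyer price exceeds the seller price by 24.35: (75.16 − 0.1Q) − (15.25 + 0.125Q) = 24.35 → Q' = 158.0444.
ΔQ = 266.2667 − 158.0444 = 108.2223; the wedge equals the tax, 24.35.
Welfare loss = ½ × 108.2223 × 24.35 = $1317.61 thousand.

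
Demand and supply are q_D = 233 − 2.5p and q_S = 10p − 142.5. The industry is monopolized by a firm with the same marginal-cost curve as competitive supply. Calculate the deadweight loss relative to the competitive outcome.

1231.23

In inverse form: demand p = 93.2 − 0.4q, supply p = 14.25 + 0.1q.
Competitive equilibrium: 93.2 − 0.4q = 14.25 + 0.1q → q* = 157.9, p* = 30.04.
Marginal revenue: MR = 93.2 − 0.8q. Set MR = MC: 93.2 − 0.8q = 14.25 + 0.1q → q_m = 87.7222.
Price p_m = 93.2 − 0.4·87.7222 = 58.1111; MC(q_m) = 14.25 + 0.1·87.7222 = 23.0222.
Competitive q* = 157.9, so Δq = 70.1778; wedge = 58.1111 − 23.0222 = 35.0889.
Welfare loss = ½ × 70.1778 × 35.0889 = 1231.23.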